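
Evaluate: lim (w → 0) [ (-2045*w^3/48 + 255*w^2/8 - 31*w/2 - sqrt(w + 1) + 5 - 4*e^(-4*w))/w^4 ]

-16369/384

Substitution gives 0/0; apply L'Hôpital's rule 4 times.
After differentiating numerator and denominator 4 times the quotient is (-1024*e^(-4*w) + 15/(16*(w + 1)^(7/2)))/(24); at w = 0 this is -16369/384.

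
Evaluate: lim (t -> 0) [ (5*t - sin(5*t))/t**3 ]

Direct substitution gives 0/0.
Apply L'Hôpital: lim (5 - 5*cos(5*t))/(3*t^2), still 0/0.
Apply L'Hôpital: lim (25*sin(5*t))/(6*t), still 0/0.
After 3 applications of L'Hôpital's rule the quotient is (125*cos(5*t))/(6); substituting t = 0 gives 125/6.

125/6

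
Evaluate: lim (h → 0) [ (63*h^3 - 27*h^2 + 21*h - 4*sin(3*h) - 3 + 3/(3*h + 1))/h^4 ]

243

Substitution gives 0/0; apply L'Hôpital's rule 4 times.
After differentiating numerator and denominator 4 times the quotient is (-324*sin(3*h) + 5832/(3*h + 1)^5)/(24); at h = 0 this is 243.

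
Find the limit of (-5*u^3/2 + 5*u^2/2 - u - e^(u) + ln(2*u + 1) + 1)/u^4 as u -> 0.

-97/24

Substitution gives 0/0 (the numerator vanishes to order 4).
Expand each term to order u^4: the coefficient of u^4 in ln(1 + 2u) is -4 and in −e^(u) is -1/24.
Lower-order terms cancel with the polynomial part, so the numerator is (-97/24)·u^4 + o(u^4), and the limit is (-97/24)/(1) = -97/24.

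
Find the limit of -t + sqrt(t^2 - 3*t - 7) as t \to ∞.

This has the form ∞ − ∞. Multiply and divide by the conjugate √(t^2 - 3*t - 7) + t.
That gives (-3t - 7) / (√(t^2 - 3*t - 7) + t).
Divide numerator and denominator by t: the limit is -3/(2·1) = -3/2.

-3/2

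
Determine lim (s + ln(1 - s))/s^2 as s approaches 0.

-1/2

Direct substitution gives 0/0.
Apply L'Hôpital: lim (1 - 1/(1 - s))/(2*s), still 0/0.
After 2 applications of L'Hôpital's rule the quotient is (-1/(1 - s)^2)/(2); substituting s = 0 gives -1/2.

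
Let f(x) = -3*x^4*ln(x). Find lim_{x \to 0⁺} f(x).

0

This is a 0·(−∞) form. Rewrite as -3·ln(x) / x^(−4) and apply L'Hôpital:
the derivative quotient is -3·(1/x) / (−4·x^(−5)) = (3/4)·x^4 → 0.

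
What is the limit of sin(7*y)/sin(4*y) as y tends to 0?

7/4

Substitution gives 0/0.
Divide numerator and denominator by y: sin(7y)/y → 7 and sin(4y)/y → 4, so the limit is 1·7/4 = 7/4.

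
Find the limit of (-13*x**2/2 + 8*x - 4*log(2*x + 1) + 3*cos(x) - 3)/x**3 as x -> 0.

Substitution gives 0/0 (the numerator vanishes to order 3).
Expand each term to order x^3: the coefficient of x^3 in -4·ln(1 + 2x) is -32/3 and in 3·cos(x) is 0.
Lower-order terms cancel with the polynomial part, so the numerator is (-32/3)·x^3 + o(x^3), and the limit is (-32/3)/(1) = -32/3.

-32/3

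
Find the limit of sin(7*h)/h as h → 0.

Substitution gives 0/0.
Write it as (7)·sin(7h)/(7h); since sin(u)/u → 1, the limit is 7.

7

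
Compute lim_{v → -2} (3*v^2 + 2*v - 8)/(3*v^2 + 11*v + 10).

10

At v = -2 both the top and bottom vanish — a removable singularity. Factoring out (v + 2) from each leaves (3*v - 4)/(3*v + 5), which at v = -2 equals 10.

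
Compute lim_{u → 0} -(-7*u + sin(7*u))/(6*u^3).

343/36

Direct substitution gives 0/0.
Apply L'Hôpital: lim (7*cos(7*u) - 7)/(-18*u^2), still 0/0.
Apply L'Hôpital: lim (-49*sin(7*u))/(-36*u), still 0/0.
After 3 applications of L'Hôpital's rule the quotient is (-343*cos(7*u))/(-36); substituting u = 0 gives 343/36.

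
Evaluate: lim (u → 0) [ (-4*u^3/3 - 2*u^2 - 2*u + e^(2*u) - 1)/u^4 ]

2/3

Direct substitution gives 0/0.
Apply L'Hôpital: lim (-4*u^2 - 4*u + 2*e^(2*u) - 2)/(4*u^3), still 0/0.
Apply L'Hôpital: lim (-8*u + 4*e^(2*u) - 4)/(12*u^2), still 0/0.
Apply L'Hôpital: lim (8*e^(2*u) - 8)/(24*u), still 0/0.
After 4 applications of L'Hôpital's rule the quotient is (16*e^(2*u))/(24); substituting u = 0 gives 2/3.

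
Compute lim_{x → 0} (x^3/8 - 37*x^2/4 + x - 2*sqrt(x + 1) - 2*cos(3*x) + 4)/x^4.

Substitution gives 0/0 (the numerator vanishes to order 4).
Expand each term to order x^4: the coefficient of x^4 in -2·√(1 + x) is 5/64 and in -2·cos(3x) is -27/4.
Lower-order terms cancel with the polynomial part, so the numerator is (-427/64)·x^4 + o(x^4), and the limit is (-427/64)/(1) = -427/64.

-427/64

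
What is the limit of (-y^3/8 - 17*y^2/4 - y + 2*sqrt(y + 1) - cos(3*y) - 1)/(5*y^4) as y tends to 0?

-221/320

Substitution gives 0/0 (the numerator vanishes to order 4).
Expand each term to order y^4: the coefficient of y^4 in 2·√(1 + y) is -5/64 and in −cos(3y) is -27/8.
Lower-order terms cancel with the polynomial part, so the numerator is (-221/64)·y^4 + o(y^4), and the limit is (-221/64)/(5) = -221/320.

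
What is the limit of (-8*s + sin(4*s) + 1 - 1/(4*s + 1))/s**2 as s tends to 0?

-16

Substitution gives 0/0 (the numerator vanishes to order 2).
Expand each term to order s^2: the coefficient of s^2 in sin(4s) is 0 and in −1/(1 + 4s) is -16.
Lower-order terms cancel with the polynomial part, so the numerator is (-16)·s^2 + o(s^2), and the limit is (-16)/(1) = -16.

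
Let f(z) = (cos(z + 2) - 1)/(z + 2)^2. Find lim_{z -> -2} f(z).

-1/2

Direct substitution gives 0/0.
Apply L'Hôpital: lim (-sin(z + 2))/(2*z + 4), still 0/0.
After 2 applications of L'Hôpital's rule the quotient is (-cos(z + 2))/(2); substituting z = -2 gives -1/2.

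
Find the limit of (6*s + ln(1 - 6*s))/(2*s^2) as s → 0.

-9

Direct substitution gives 0/0.
Apply L'Hôpital: lim (6 - 6/(1 - 6*s))/(4*s), still 0/0.
After 2 applications of L'Hôpital's rule the quotient is (-36/(1 - 6*s)^2)/(4); substituting s = 0 gives -9.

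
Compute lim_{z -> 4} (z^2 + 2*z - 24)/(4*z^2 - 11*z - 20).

At z = 4 both the top and bottom vanish — a removable singularity. Factoring out (z - 4) from each leaves (z + 6)/(4*z + 5), which at z = 4 equals 10/21.

10/21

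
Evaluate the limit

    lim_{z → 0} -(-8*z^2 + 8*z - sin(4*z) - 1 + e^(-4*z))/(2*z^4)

-16/3

Substitution gives 0/0; apply L'Hôpital's rule 4 times.
After differentiating numerator and denominator 4 times the quotient is (-256*sin(4*z) + 256*e^(-4*z))/(-48); at z = 0 this is -16/3.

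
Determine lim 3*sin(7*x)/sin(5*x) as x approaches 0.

21/5

Substitution gives 0/0.
Divide numerator and denominator by x: sin(7x)/x → 7 and sin(5x)/x → 5, so the limit is 3·7/5 = 21/5.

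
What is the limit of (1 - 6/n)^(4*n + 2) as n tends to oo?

e^(-24)

Let L be the limit and take ln: ln L = lim (4n + 2)·ln(1 - 6/n) = lim (4n + 2)·(-6/n + O(1/n²)) = -24.
Hence L = e^(-24).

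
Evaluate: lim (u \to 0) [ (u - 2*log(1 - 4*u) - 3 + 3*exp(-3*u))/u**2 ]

59/2

Substitution gives 0/0; apply L'Hôpital's rule 2 times.
After differentiating numerator and denominator 2 times the quotient is (27*e^(-3*u) + 32/(4*u - 1)^2)/(2); at u = 0 this is 59/2.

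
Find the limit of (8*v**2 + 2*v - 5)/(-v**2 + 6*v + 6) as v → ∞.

Numerator and denominator both have degree 2.
Dividing every term by v^2, all lower-order terms vanish and the limit is the ratio of leading coefficients, 8/(-1) = -8.

-8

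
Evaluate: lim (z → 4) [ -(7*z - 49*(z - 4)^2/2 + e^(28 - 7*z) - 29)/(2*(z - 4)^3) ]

343/12

Direct substitution gives 0/0.
Apply L'Hôpital: lim (-49*z - 7*e^(28 - 7*z) + 203)/(-6*(z - 4)^2), still 0/0.
Apply L'Hôpital: lim (49*e^(28 - 7*z) - 49)/(48 - 12*z), still 0/0.
After 3 applications of L'Hôpital's rule the quotient is (-343*e^(28 - 7*z))/(-12); substituting z = 4 gives 343/12.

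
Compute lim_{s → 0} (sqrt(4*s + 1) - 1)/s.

Substitution gives 0/0. Multiply numerator and denominator by the conjugate √(1 + 4s) + √1.
The numerator becomes (1 + 4s) − 1 = 4s, so the expression simplifies to 4/(√(1 + 4s) + √1).
Letting s → 0 gives 4/(2√1) = 2.

2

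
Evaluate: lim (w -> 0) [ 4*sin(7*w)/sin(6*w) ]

Substitution gives 0/0.
Divide numerator and denominator by w: sin(7w)/w → 7 and sin(6w)/w → 6, so the limit is 4·7/6 = 14/3.

14/3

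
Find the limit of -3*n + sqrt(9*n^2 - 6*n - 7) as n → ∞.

This has the form ∞ − ∞. Multiply and divide by the conjugate √(9*n^2 - 6*n - 7) + 3n.
That gives (-6n - 7) / (√(9*n^2 - 6*n - 7) + 3n).
Divide numerator and denominator by n: the limit is -6/(2·3) = -1.

-1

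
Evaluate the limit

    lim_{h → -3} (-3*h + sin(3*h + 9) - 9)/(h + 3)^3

Direct substitution gives 0/0.
Apply L'Hôpital: lim (3*cos(3*h + 9) - 3)/(3*(h + 3)^2), still 0/0.
Apply L'Hôpital: lim (-9*sin(3*h + 9))/(6*h + 18), still 0/0.
After 3 applications of L'Hôpital's rule the quotient is (-27*cos(3*h + 9))/(6); substituting h = -3 gives -9/2.

-9/2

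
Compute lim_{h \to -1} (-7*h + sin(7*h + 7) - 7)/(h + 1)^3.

Direct substitution gives 0/0.
Apply L'Hôpital: lim (7*cos(7*h + 7) - 7)/(3*(h + 1)^2), still 0/0.
Apply L'Hôpital: lim (-49*sin(7*h + 7))/(6*h + 6), still 0/0.
After 3 applications of L'Hôpital's rule the quotient is (-343*cos(7*h + 7))/(6); substituting h = -1 gives -343/6.

-343/6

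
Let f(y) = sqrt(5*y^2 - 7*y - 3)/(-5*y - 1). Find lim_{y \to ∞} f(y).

For large |y|, √(5*y^2 - 7*y - 3) ≈ √5·|y| and the denominator ≈ -5y.
Since y → +∞, |y| = y, giving √5/(-5) = -√(5)/5.

-√(5)/5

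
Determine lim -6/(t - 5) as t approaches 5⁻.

As t → 5⁻, (t - 5) → 0⁻, so (t - 5)^1 → 0⁻ and -6/(t - 5)^1 → ∞.

∞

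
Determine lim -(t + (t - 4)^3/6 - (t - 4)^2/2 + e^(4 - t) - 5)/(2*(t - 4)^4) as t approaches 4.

-1/48

Direct substitution gives 0/0.
Apply L'Hôpital: lim (-t + (t - 4)^2/2 - e^(4 - t) + 5)/(-8*(t - 4)^3), still 0/0.
Apply L'Hôpital: lim (t + e^(4 - t) - 5)/(-24*(t - 4)^2), still 0/0.
Apply L'Hôpital: lim (1 - e^(4 - t))/(192 - 48*t), still 0/0.
After 4 applications of L'Hôpital's rule the quotient is (e^(4 - t))/(-48); substituting t = 4 gives -1/48.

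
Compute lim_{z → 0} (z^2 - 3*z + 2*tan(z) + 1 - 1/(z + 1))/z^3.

Substitution gives 0/0; apply L'Hôpital's rule 3 times.
After differentiating numerator and denominator 3 times the quotient is (12*tan(z)^2/cos(z)^2 + 4/cos(z)^2 + 6/(z + 1)^4)/(6); at z = 0 this is 5/3.

5/3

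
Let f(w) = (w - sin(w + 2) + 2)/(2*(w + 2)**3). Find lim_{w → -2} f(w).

Direct substitution gives 0/0.
Apply L'Hôpital: lim (1 - cos(w + 2))/(6*(w + 2)^2), still 0/0.
Apply L'Hôpital: lim (sin(w + 2))/(12*w + 24), still 0/0.
After 3 applications of L'Hôpital's rule the quotient is (cos(w + 2))/(12); substituting w = -2 gives 1/12.

1/12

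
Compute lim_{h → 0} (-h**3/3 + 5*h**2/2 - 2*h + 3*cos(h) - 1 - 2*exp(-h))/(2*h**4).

1/48

Substitution gives 0/0 (the numerator vanishes to order 4).
Expand each term to order h^4: the coefficient of h^4 in -2·e^(-h) is -1/12 and in 3·cos(h) is 1/8.
Lower-order terms cancel with the polynomial part, so the numerator is (1/24)·h^4 + o(h^4), and the limit is (1/24)/(2) = 1/48.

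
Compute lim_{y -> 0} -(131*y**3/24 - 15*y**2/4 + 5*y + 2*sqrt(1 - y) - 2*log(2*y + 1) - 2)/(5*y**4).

-507/320

Substitution gives 0/0 (the numerator vanishes to order 4).
Expand each term to order y^4: the coefficient of y^4 in 2·√(1 - y) is -5/64 and in -2·ln(1 + 2y) is 8.
Lower-order terms cancel with the polynomial part, so the numerator is (507/64)·y^4 + o(y^4), and the limit is (507/64)/(-5) = -507/320.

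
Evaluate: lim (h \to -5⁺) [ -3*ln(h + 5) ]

∞

As h → -5⁺, h + 5 → 0⁺ and ln(h + 5) → −∞.
Multiplying by -3 gives ∞.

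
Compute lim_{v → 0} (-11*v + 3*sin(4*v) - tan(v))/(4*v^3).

Substitution gives 0/0 (the numerator vanishes to order 3).
Expand each term to order v^3: the coefficient of v^3 in −tan(v) is -1/3 and in 3·sin(4v) is -32.
Lower-order terms cancel with the polynomial part, so the numerator is (-97/3)·v^3 + o(v^3), and the limit is (-97/3)/(4) = -97/12.

-97/12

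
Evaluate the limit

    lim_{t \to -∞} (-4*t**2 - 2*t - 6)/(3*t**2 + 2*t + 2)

Numerator and denominator both have degree 2.
Dividing every term by t^2, all lower-order terms vanish and the limit is the ratio of leading coefficients, -4/(3) = -4/3.

-4/3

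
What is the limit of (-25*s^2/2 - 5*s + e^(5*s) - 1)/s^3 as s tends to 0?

Direct substitution gives 0/0.
Apply L'Hôpital: lim (-25*s + 5*e^(5*s) - 5)/(3*s^2), still 0/0.
Apply L'Hôpital: lim (25*e^(5*s) - 25)/(6*s), still 0/0.
After 3 applications of L'Hôpital's rule the quotient is (125*e^(5*s))/(6); substituting s = 0 gives 125/6.

125/6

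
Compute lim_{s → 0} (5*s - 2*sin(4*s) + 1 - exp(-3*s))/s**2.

Substitution gives 0/0 (the numerator vanishes to order 2).
Expand each term to order s^2: the coefficient of s^2 in -2·sin(4s) is 0 and in −e^(-3s) is -9/2.
Lower-order terms cancel with the polynomial part, so the numerator is (-9/2)·s^2 + o(s^2), and the limit is (-9/2)/(1) = -9/2.

-9/2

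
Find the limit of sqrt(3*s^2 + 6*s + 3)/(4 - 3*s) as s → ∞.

For large |s|, √(3*s^2 + 6*s + 3) ≈ √3·|s| and the denominator ≈ -3s.
Since s → +∞, |s| = s, giving √3/(-3) = -√(3)/3.

-√(3)/3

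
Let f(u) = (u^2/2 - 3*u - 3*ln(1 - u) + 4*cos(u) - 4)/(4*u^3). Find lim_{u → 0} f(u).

Substitution gives 0/0; apply L'Hôpital's rule 3 times.
After differentiating numerator and denominator 3 times the quotient is (4*sin(u) - 6/(u - 1)^3)/(24); at u = 0 this is 1/4.

1/4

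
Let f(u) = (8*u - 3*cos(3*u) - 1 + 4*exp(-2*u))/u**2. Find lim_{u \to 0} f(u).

43/2

Substitution gives 0/0 (the numerator vanishes to order 2).
Expand each term to order u^2: the coefficient of u^2 in 4·e^(-2u) is 8 and in -3·cos(3u) is 27/2.
Lower-order terms cancel with the polynomial part, so the numerator is (43/2)·u^2 + o(u^2), and the limit is (43/2)/(1) = 43/2.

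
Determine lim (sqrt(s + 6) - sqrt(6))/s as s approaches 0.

A 0/0 form; rationalise with √(6 + s) + √6. This collapses the numerator to s, leaving 1/(√(6 + s) + √6) → 1/(2√6) = √(6)/12.

√(6)/12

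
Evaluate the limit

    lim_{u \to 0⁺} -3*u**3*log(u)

This is a 0·(−∞) form. Rewrite as -3·ln(u) / u^(−3) and apply L'Hôpital:
the derivative quotient is -3·(1/u) / (−3·u^(−4)) = (3/3)·u^3 → 0.

0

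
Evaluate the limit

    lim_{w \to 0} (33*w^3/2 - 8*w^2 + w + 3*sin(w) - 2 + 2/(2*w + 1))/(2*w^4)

Substitution gives 0/0 (the numerator vanishes to order 4).
Expand each term to order w^4: the coefficient of w^4 in 3·sin(w) is 0 and in 2·1/(1 + 2w) is 32.
Lower-order terms cancel with the polynomial part, so the numerator is (32)·w^4 + o(w^4), and the limit is (32)/(2) = 16.

16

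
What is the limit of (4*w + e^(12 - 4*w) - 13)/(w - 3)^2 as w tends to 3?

Direct substitution gives 0/0.
Apply L'Hôpital: lim (4 - 4*e^(12 - 4*w))/(2*w - 6), still 0/0.
After 2 applications of L'Hôpital's rule the quotient is (16*e^(12 - 4*w))/(2); substituting w = 3 gives 8.

8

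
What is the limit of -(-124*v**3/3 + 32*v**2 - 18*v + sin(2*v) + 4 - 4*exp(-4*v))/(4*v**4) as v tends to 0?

Substitution gives 0/0; apply L'Hôpital's rule 4 times.
After differentiating numerator and denominator 4 times the quotient is (16*sin(2*v) - 1024*e^(-4*v))/(-96); at v = 0 this is 32/3.

32/3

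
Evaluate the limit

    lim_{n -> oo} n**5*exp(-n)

Write as n^5/e^{1n}, an ∞/∞ form.
Exponential growth dominates any polynomial, so repeated L'Hôpital (or the standard result) gives 0.

0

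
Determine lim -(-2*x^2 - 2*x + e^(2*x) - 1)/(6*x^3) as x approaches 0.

Direct substitution gives 0/0.
Apply L'Hôpital: lim (-4*x + 2*e^(2*x) - 2)/(-18*x^2), still 0/0.
Apply L'Hôpital: lim (4*e^(2*x) - 4)/(-36*x), still 0/0.
After 3 applications of L'Hôpital's rule the quotient is (8*e^(2*x))/(-36); substituting x = 0 gives -2/9.

-2/9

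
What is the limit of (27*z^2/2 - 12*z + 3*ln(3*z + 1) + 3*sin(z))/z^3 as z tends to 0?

53/2

Substitution gives 0/0 (the numerator vanishes to order 3).
Expand each term to order z^3: the coefficient of z^3 in 3·sin(z) is -1/2 and in 3·ln(1 + 3z) is 27.
Lower-order terms cancel with the polynomial part, so the numerator is (53/2)·z^3 + o(z^3), and the limit is (53/2)/(1) = 53/2.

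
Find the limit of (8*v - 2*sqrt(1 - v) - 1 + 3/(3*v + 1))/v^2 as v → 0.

Substitution gives 0/0 (the numerator vanishes to order 2).
Expand each term to order v^2: the coefficient of v^2 in 3·1/(1 + 3v) is 27 and in -2·√(1 - v) is 1/4.
Lower-order terms cancel with the polynomial part, so the numerator is (109/4)·v^2 + o(v^2), and the limit is (109/4)/(1) = 109/4.

109/4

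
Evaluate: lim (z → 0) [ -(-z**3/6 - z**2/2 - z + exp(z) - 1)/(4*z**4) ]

-1/96

Direct substitution gives 0/0.
Apply L'Hôpital: lim (-z^2/2 - z + e^(z) - 1)/(-16*z^3), still 0/0.
Apply L'Hôpital: lim (-z + e^(z) - 1)/(-48*z^2), still 0/0.
Apply L'Hôpital: lim (e^(z) - 1)/(-96*z), still 0/0.
After 4 applications of L'Hôpital's rule the quotient is (e^(z))/(-96); substituting z = 0 gives -1/96.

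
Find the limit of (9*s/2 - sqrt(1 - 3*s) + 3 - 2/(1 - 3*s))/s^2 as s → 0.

-135/8

Substitution gives 0/0 (the numerator vanishes to order 2).
Expand each term to order s^2: the coefficient of s^2 in −√(1 - 3s) is 9/8 and in -2·1/(1 - 3s) is -18.
Lower-order terms cancel with the polynomial part, so the numerator is (-135/8)·s^2 + o(s^2), and the limit is (-135/8)/(1) = -135/8.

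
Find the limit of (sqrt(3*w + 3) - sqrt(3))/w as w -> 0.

√(3)/2

Substitution gives 0/0. Multiply numerator and denominator by the conjugate √(3 + 3w) + √3.
The numerator becomes (3 + 3w) − 3 = 3w, so the expression simplifies to 3/(√(3 + 3w) + √3).
Letting w → 0 gives 3/(2√3) = √(3)/2.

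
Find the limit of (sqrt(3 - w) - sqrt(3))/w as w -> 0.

A 0/0 form; rationalise with √(3 - w) + √3. This collapses the numerator to -w, leaving -1/(√(3 - w) + √3) → -1/(2√3) = -√(3)/6.

-√(3)/6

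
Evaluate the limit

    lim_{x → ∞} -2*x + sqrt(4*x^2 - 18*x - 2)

An ∞ − ∞ form. Rationalising with the conjugate, the difference becomes (-18x - 2) / (√(4*x^2 - 18*x - 2) + 2x).
For large x the denominator behaves like 2·2x, so the quotient tends to -18/4 = -9/2.

-9/2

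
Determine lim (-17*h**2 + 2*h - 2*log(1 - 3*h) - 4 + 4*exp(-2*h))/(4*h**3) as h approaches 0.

Substitution gives 0/0; apply L'Hôpital's rule 3 times.
After differentiating numerator and denominator 3 times the quotient is (-32*e^(-2*h) - 108/(3*h - 1)^3)/(24); at h = 0 this is 19/6.

19/6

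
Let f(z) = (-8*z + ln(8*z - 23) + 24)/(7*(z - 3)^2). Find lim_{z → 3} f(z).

Direct substitution gives 0/0.
Apply L'Hôpital: lim (-8 + 8/(8*z - 23))/(14*z - 42), still 0/0.
After 2 applications of L'Hôpital's rule the quotient is (-64/(8*z - 23)^2)/(14); substituting z = 3 gives -32/7.

-32/7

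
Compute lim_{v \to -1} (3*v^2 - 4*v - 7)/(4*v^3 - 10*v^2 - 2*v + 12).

-1/3

Since v = -1 makes numerator and denominator zero, (v + 1) divides both.
Cancelling it gives (3*v - 7)/(4*v^2 - 14*v + 12); now plug in v = -1 to get -1/3.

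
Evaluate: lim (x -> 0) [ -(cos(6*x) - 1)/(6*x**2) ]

3

Direct substitution gives 0/0.
Apply L'Hôpital: lim (-6*sin(6*x))/(-12*x), still 0/0.
After 2 applications of L'Hôpital's rule the quotient is (-36*cos(6*x))/(-12); substituting x = 0 gives 3.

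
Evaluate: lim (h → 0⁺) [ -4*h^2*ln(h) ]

0

This is a 0·(−∞) form. Rewrite as -4·ln(h) / h^(−2) and apply L'Hôpital:
the derivative quotient is -4·(1/h) / (−2·h^(−3)) = (4/2)·h^2 → 0.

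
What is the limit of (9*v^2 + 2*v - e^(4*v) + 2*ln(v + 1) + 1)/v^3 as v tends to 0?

-10

Substitution gives 0/0; apply L'Hôpital's rule 3 times.
After differentiating numerator and denominator 3 times the quotient is (-64*e^(4*v) + 4/(v + 1)^3)/(6); at v = 0 this is -10.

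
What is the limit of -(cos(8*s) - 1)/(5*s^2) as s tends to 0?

Direct substitution gives 0/0.
Apply L'Hôpital: lim (-8*sin(8*s))/(-10*s), still 0/0.
After 2 applications of L'Hôpital's rule the quotient is (-64*cos(8*s))/(-10); substituting s = 0 gives 32/5.

32/5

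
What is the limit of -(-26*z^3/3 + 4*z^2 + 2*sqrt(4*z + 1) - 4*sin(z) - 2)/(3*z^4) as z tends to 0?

Substitution gives 0/0; apply L'Hôpital's rule 4 times.
After differentiating numerator and denominator 4 times the quotient is (-4*sin(z) - 480/(4*z + 1)^(7/2))/(-72); at z = 0 this is 20/3.

20/3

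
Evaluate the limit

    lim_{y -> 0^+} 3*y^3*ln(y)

This is a 0·(−∞) form. Rewrite as 3·ln(y) / y^(−3) and apply L'Hôpital:
the derivative quotient is 3·(1/y) / (−3·y^(−4)) = (-3/3)·y^3 → 0.

0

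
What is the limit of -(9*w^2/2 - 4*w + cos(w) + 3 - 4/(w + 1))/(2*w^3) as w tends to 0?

-2

Substitution gives 0/0; apply L'Hôpital's rule 3 times.
After differentiating numerator and denominator 3 times the quotient is (sin(w) + 24/(w + 1)^4)/(-12); at w = 0 this is -2.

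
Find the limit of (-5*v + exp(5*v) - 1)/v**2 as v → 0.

Direct substitution gives 0/0.
Apply L'Hôpital: lim (5*e^(5*v) - 5)/(2*v), still 0/0.
After 2 applications of L'Hôpital's rule the quotient is (25*e^(5*v))/(2); substituting v = 0 gives 25/2.

25/2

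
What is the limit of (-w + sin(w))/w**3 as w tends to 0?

-1/6

Direct substitution gives 0/0.
Apply L'Hôpital: lim (cos(w) - 1)/(3*w^2), still 0/0.
Apply L'Hôpital: lim (-sin(w))/(6*w), still 0/0.
After 3 applications of L'Hôpital's rule the quotient is (-cos(w))/(6); substituting w = 0 gives -1/6.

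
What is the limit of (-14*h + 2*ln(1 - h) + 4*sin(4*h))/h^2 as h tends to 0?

Substitution gives 0/0; apply L'Hôpital's rule 2 times.
After differentiating numerator and denominator 2 times the quotient is (-64*sin(4*h) - 2/(h - 1)^2)/(2); at h = 0 this is -1.

-1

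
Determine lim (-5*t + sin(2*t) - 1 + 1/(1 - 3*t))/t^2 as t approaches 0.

9

Substitution gives 0/0 (the numerator vanishes to order 2).
Expand each term to order t^2: the coefficient of t^2 in 1/(1 - 3t) is 9 and in sin(2t) is 0.
Lower-order terms cancel with the polynomial part, so the numerator is (9)·t^2 + o(t^2), and the limit is (9)/(1) = 9.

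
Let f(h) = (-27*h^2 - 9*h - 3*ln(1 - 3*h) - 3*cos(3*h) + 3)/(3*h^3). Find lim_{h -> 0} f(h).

9

Substitution gives 0/0 (the numerator vanishes to order 3).
Expand each term to order h^3: the coefficient of h^3 in -3·ln(1 - 3h) is 27 and in -3·cos(3h) is 0.
Lower-order terms cancel with the polynomial part, so the numerator is (27)·h^3 + o(h^3), and the limit is (27)/(3) = 9.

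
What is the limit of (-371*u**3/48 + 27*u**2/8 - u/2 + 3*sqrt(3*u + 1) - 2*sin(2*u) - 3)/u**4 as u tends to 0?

-1215/128

Substitution gives 0/0; apply L'Hôpital's rule 4 times.
After differentiating numerator and denominator 4 times the quotient is (-32*sin(2*u) - 3645/(16*(3*u + 1)^(7/2)))/(24); at u = 0 this is -1215/128.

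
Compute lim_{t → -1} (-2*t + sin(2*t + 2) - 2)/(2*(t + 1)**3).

Direct substitution gives 0/0.
Apply L'Hôpital: lim (2*cos(2*t + 2) - 2)/(6*(t + 1)^2), still 0/0.
Apply L'Hôpital: lim (-4*sin(2*t + 2))/(12*t + 12), still 0/0.
After 3 applications of L'Hôpital's rule the quotient is (-8*cos(2*t + 2))/(12); substituting t = -1 gives -2/3.

-2/3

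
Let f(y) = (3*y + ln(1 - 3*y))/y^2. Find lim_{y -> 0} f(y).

Direct substitution gives 0/0.
Apply L'Hôpital: lim (3 - 3/(1 - 3*y))/(2*y), still 0/0.
After 2 applications of L'Hôpital's rule the quotient is (-9/(1 - 3*y)^2)/(2); substituting y = 0 gives -9/2.

-9/2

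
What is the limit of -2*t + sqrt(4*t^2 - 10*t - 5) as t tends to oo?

An ∞ − ∞ form. Rationalising with the conjugate, the difference becomes (-10t - 5) / (√(4*t^2 - 10*t - 5) + 2t).
For large t the denominator behaves like 2·2t, so the quotient tends to -10/4 = -5/2.

-5/2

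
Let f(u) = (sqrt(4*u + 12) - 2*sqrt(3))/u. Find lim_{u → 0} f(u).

A 0/0 form; rationalise with √(12 + 4u) + √12. This collapses the numerator to 4u, leaving 4/(√(12 + 4u) + √12) → 4/(2√12) = √(3)/3.

√(3)/3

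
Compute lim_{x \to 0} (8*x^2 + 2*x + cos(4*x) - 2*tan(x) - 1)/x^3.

Substitution gives 0/0; apply L'Hôpital's rule 3 times.
After differentiating numerator and denominator 3 times the quotient is (64*sin(4*x) - 12*tan(x)^4 - 16*tan(x)^2 - 4)/(6); at x = 0 this is -2/3.

-2/3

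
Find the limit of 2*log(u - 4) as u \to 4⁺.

As u → 4⁺, u - 4 → 0⁺ and ln(u - 4) → −∞.
Multiplying by 2 gives -∞.

-∞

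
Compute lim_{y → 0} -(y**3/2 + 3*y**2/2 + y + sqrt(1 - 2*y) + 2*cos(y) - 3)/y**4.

13/24

Substitution gives 0/0; apply L'Hôpital's rule 4 times.
After differentiating numerator and denominator 4 times the quotient is (2*cos(y) - 15/(1 - 2*y)^(7/2))/(-24); at y = 0 this is 13/24.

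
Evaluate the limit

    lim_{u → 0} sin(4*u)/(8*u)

1/2

Substitution gives 0/0.
Write it as (4/8)·sin(4u)/(4u); since sin(θ)/θ → 1, the limit is 1/2.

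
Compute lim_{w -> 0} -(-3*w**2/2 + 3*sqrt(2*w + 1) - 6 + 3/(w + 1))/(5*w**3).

Substitution gives 0/0 (the numerator vanishes to order 3).
Expand each term to order w^3: the coefficient of w^3 in 3·√(1 + 2w) is 3/2 and in 3·1/(1 + w) is -3.
Lower-order terms cancel with the polynomial part, so the numerator is (-3/2)·w^3 + o(w^3), and the limit is (-3/2)/(-5) = 3/10.

3/10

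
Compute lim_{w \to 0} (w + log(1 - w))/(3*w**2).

Direct substitution gives 0/0.
Apply L'Hôpital: lim (1 - 1/(1 - w))/(6*w), still 0/0.
After 2 applications of L'Hôpital's rule the quotient is (-1/(1 - w)^2)/(6); substituting w = 0 gives -1/6.

-1/6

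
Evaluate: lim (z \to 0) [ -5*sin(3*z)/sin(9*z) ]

-5/3

Substitution gives 0/0.
Divide numerator and denominator by z: sin(3z)/z → 3 and sin(9z)/z → 9, so the limit is -5·3/9 = -5/3.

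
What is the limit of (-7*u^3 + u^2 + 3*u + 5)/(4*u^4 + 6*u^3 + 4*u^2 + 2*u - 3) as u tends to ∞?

The denominator has degree 4 and the numerator degree 3. Dividing numerator and denominator by u^4 sends every term to 0 except the leading denominator term, so the limit is 0.

0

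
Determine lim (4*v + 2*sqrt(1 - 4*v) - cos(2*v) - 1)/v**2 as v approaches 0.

Substitution gives 0/0 (the numerator vanishes to order 2).
Expand each term to order v^2: the coefficient of v^2 in 2·√(1 - 4v) is -4 and in −cos(2v) is 2.
Lower-order terms cancel with the polynomial part, so the numerator is (-2)·v^2 + o(v^2), and the limit is (-2)/(1) = -2.

-2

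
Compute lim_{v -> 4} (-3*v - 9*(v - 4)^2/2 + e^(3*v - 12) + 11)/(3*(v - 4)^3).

Direct substitution gives 0/0.
Apply L'Hôpital: lim (-9*v + 3*e^(3*v - 12) + 33)/(9*(v - 4)^2), still 0/0.
Apply L'Hôpital: lim (9*e^(3*v - 12) - 9)/(18*v - 72), still 0/0.
After 3 applications of L'Hôpital's rule the quotient is (27*e^(3*v - 12))/(18); substituting v = 4 gives 3/2.

3/2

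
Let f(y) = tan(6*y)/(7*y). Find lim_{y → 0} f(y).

6/7

Substitution gives 0/0.
Since tan(u)/u → 1 as u → 0, tan(6y)/(6y) → 1 and the limit is 6/7.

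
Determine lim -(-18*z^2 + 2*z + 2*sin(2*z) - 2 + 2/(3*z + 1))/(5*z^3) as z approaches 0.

Substitution gives 0/0; apply L'Hôpital's rule 3 times.
After differentiating numerator and denominator 3 times the quotient is (-16*cos(2*z) - 324/(3*z + 1)^4)/(-30); at z = 0 this is 34/3.

34/3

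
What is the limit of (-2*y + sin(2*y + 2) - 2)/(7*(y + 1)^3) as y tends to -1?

Direct substitution gives 0/0.
Apply L'Hôpital: lim (2*cos(2*y + 2) - 2)/(21*(y + 1)^2), still 0/0.
Apply L'Hôpital: lim (-4*sin(2*y + 2))/(42*y + 42), still 0/0.
After 3 applications of L'Hôpital's rule the quotient is (-8*cos(2*y + 2))/(42); substituting y = -1 gives -4/21.

-4/21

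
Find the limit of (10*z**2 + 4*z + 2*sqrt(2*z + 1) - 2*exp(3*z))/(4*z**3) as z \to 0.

-2

Substitution gives 0/0 (the numerator vanishes to order 3).
Expand each term to order z^3: the coefficient of z^3 in 2·√(1 + 2z) is 1 and in -2·e^(3z) is -9.
Lower-order terms cancel with the polynomial part, so the numerator is (-8)·z^3 + o(z^3), and the limit is (-8)/(4) = -2.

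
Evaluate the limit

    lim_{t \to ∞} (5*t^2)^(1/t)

Base → ∞ and exponent → 0: an ∞^0 form.
Take logs: (1/t)·ln(5·t^2) = (ln 5 + 2·ln t)/t → 0.
So the limit is e^0 = 1.

1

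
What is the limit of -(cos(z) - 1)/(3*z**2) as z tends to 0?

1/6

Direct substitution gives 0/0.
Apply L'Hôpital: lim (-sin(z))/(-6*z), still 0/0.
After 2 applications of L'Hôpital's rule the quotient is (-cos(z))/(-6); substituting z = 0 gives 1/6.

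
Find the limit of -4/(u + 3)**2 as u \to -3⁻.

As u → -3⁻, (u + 3) → 0⁻, so (u + 3)^2 → 0⁺ and -4/(u + 3)^2 → -∞.

-∞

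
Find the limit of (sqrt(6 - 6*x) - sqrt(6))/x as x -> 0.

-√(6)/2

A 0/0 form; rationalise with √(6 - 6x) + √6. This collapses the numerator to -6x, leaving -6/(√(6 - 6x) + √6) → -6/(2√6) = -√(6)/2.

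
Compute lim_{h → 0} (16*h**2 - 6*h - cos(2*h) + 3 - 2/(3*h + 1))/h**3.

Substitution gives 0/0; apply L'Hôpital's rule 3 times.
After differentiating numerator and denominator 3 times the quotient is (-8*sin(2*h) + 324/(3*h + 1)^4)/(6); at h = 0 this is 54.

54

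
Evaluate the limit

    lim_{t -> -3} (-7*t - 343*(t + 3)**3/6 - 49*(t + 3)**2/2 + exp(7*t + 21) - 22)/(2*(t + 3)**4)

2401/48

Direct substitution gives 0/0.
Apply L'Hôpital: lim (-49*t - 343*(t + 3)^2/2 + 7*e^(7*t + 21) - 154)/(8*(t + 3)^3), still 0/0.
Apply L'Hôpital: lim (-343*t + 49*e^(7*t + 21) - 1078)/(24*(t + 3)^2), still 0/0.
Apply L'Hôpital: lim (343*e^(7*t + 21) - 343)/(48*t + 144), still 0/0.
After 4 applications of L'Hôpital's rule the quotient is (2401*e^(7*t + 21))/(48); substituting t = -3 gives 2401/48.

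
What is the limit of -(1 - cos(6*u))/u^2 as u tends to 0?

-18

Substitution gives 0/0.
Use (1 − cos θ)/θ² → 1/2 with θ = 6u: the limit is 6²/(2·(-1)) = -18.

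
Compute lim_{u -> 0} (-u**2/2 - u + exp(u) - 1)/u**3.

1/6

Direct substitution gives 0/0.
Apply L'Hôpital: lim (-u + e^(u) - 1)/(3*u^2), still 0/0.
Apply L'Hôpital: lim (e^(u) - 1)/(6*u), still 0/0.
After 3 applications of L'Hôpital's rule the quotient is (e^(u))/(6); substituting u = 0 gives 1/6.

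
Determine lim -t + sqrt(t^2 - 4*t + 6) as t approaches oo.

-2

An ∞ − ∞ form. Rationalising with the conjugate, the difference becomes (-4t + 6) / (√(t^2 - 4*t + 6) + t).
For large t the denominator behaves like 2·t, so the quotient tends to -4/2 = -2.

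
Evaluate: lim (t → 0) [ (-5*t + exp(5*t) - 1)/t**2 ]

25/2

Direct substitution gives 0/0.
Apply L'Hôpital: lim (5*e^(5*t) - 5)/(2*t), still 0/0.
After 2 applications of L'Hôpital's rule the quotient is (25*e^(5*t))/(2); substituting t = 0 gives 25/2.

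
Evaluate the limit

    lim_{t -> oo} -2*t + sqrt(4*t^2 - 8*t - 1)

This has the form ∞ − ∞. Multiply and divide by the conjugate √(4*t^2 - 8*t - 1) + 2t.
That gives (-8t - 1) / (√(4*t^2 - 8*t - 1) + 2t).
Divide numerator and denominator by t: the limit is -8/(2·2) = -2.

-2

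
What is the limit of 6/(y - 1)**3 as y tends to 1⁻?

-∞

As y → 1⁻, (y - 1) → 0⁻, so (y - 1)^3 → 0⁻ and 6/(y - 1)^3 → -∞.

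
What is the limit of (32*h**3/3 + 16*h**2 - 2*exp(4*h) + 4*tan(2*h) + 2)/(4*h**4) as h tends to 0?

Substitution gives 0/0 (the numerator vanishes to order 4).
Expand each term to order h^4: the coefficient of h^4 in 4·tan(2h) is 0 and in -2·e^(4h) is -64/3.
Lower-order terms cancel with the polynomial part, so the numerator is (-64/3)·h^4 + o(h^4), and the limit is (-64/3)/(4) = -16/3.

-16/3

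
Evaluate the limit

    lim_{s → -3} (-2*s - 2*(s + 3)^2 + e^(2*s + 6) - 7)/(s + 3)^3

4/3

Direct substitution gives 0/0.
Apply L'Hôpital: lim (-4*s + 2*e^(2*s + 6) - 14)/(3*(s + 3)^2), still 0/0.
Apply L'Hôpital: lim (4*e^(2*s + 6) - 4)/(6*s + 18), still 0/0.
After 3 applications of L'Hôpital's rule the quotient is (8*e^(2*s + 6))/(6); substituting s = -3 gives 4/3.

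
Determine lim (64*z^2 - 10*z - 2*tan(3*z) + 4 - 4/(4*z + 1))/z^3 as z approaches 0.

238

Substitution gives 0/0 (the numerator vanishes to order 3).
Expand each term to order z^3: the coefficient of z^3 in -4·1/(1 + 4z) is 256 and in -2·tan(3z) is -18.
Lower-order terms cancel with the polynomial part, so the numerator is (238)·z^3 + o(z^3), and the limit is (238)/(1) = 238.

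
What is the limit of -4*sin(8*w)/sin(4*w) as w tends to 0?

Substitution gives 0/0.
Divide numerator and denominator by w: sin(8w)/w → 8 and sin(4w)/w → 4, so the limit is -4·8/4 = -8.

-8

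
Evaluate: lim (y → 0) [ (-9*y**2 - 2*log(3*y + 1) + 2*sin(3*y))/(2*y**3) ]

Substitution gives 0/0 (the numerator vanishes to order 3).
Expand each term to order y^3: the coefficient of y^3 in 2·sin(3y) is -9 and in -2·ln(1 + 3y) is -18.
Lower-order terms cancel with the polynomial part, so the numerator is (-27)·y^3 + o(y^3), and the limit is (-27)/(2) = -27/2.

-27/2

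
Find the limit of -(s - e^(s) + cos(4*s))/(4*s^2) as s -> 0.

17/8

Substitution gives 0/0; apply L'Hôpital's rule 2 times.
After differentiating numerator and denominator 2 times the quotient is (-e^(s) - 16*cos(4*s))/(-8); at s = 0 this is 17/8.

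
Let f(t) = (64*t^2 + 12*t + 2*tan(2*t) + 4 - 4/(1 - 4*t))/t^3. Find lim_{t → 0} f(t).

Substitution gives 0/0 (the numerator vanishes to order 3).
Expand each term to order t^3: the coefficient of t^3 in -4·1/(1 - 4t) is -256 and in 2·tan(2t) is 16/3.
Lower-order terms cancel with the polynomial part, so the numerator is (-752/3)·t^3 + o(t^3), and the limit is (-752/3)/(1) = -752/3.

-752/3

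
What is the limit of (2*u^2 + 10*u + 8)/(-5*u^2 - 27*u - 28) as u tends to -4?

-6/13

At u = -4 both the top and bottom vanish — a removable singularity. Factoring out (u + 4) from each leaves (2*u + 2)/(-5*u - 7), which at u = -4 equals -6/13.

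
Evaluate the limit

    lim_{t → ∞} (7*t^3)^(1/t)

Base → ∞ and exponent → 0: an ∞^0 form.
Take logs: (1/t)·ln(7·t^3) = (ln 7 + 3·ln t)/t → 0.
So the limit is e^0 = 1.

1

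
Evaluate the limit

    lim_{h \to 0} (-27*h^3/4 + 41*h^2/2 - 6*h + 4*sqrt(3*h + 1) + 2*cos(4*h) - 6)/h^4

833/96

Substitution gives 0/0; apply L'Hôpital's rule 4 times.
After differentiating numerator and denominator 4 times the quotient is (512*cos(4*h) - 1215/(4*(3*h + 1)^(7/2)))/(24); at h = 0 this is 833/96.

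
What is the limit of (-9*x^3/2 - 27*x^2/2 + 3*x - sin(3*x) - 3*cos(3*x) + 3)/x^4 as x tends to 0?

-81/8

Substitution gives 0/0 (the numerator vanishes to order 4).
Expand each term to order x^4: the coefficient of x^4 in -3·cos(3x) is -81/8 and in −sin(3x) is 0.
Lower-order terms cancel with the polynomial part, so the numerator is (-81/8)·x^4 + o(x^4), and the limit is (-81/8)/(1) = -81/8.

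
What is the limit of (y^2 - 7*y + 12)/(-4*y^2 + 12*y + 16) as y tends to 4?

-1/20

At y = 4 both the top and bottom vanish — a removable singularity. Factoring out (y - 4) from each leaves (y - 3)/(-4*y - 4), which at y = 4 equals -1/20.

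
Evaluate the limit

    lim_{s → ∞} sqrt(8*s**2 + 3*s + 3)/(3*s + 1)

2*√(2)/3

For large |s|, √(8*s^2 + 3*s + 3) ≈ √8·|s| and the denominator ≈ 3s.
Since s → +∞, |s| = s, giving √8/(3) = 2*√(2)/3.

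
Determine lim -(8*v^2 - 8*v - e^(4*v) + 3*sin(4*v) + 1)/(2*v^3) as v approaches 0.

Substitution gives 0/0 (the numerator vanishes to order 3).
Expand each term to order v^3: the coefficient of v^3 in −e^(4v) is -32/3 and in 3·sin(4v) is -32.
Lower-order terms cancel with the polynomial part, so the numerator is (-128/3)·v^3 + o(v^3), and the limit is (-128/3)/(-2) = 64/3.

64/3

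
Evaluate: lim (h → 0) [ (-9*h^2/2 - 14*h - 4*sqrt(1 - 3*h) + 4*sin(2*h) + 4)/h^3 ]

Substitution gives 0/0; apply L'Hôpital's rule 3 times.
After differentiating numerator and denominator 3 times the quotient is (-32*cos(2*h) + 81/(2*(1 - 3*h)^(5/2)))/(6); at h = 0 this is 17/12.

17/12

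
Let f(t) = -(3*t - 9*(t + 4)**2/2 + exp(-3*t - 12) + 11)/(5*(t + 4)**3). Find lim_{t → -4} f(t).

Direct substitution gives 0/0.
Apply L'Hôpital: lim (-9*t - 3*e^(-3*t - 12) - 33)/(-15*(t + 4)^2), still 0/0.
Apply L'Hôpital: lim (9*e^(-3*t - 12) - 9)/(-30*t - 120), still 0/0.
After 3 applications of L'Hôpital's rule the quotient is (-27*e^(-3*t - 12))/(-30); substituting t = -4 gives 9/10.

9/10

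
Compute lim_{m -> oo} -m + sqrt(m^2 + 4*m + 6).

This has the form ∞ − ∞. Multiply and divide by the conjugate √(m^2 + 4*m + 6) + m.
That gives (4m + 6) / (√(m^2 + 4*m + 6) + m).
Divide numerator and denominator by m: the limit is 4/(2·1) = 2.

2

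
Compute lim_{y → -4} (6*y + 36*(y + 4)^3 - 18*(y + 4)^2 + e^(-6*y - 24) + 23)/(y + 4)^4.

Direct substitution gives 0/0.
Apply L'Hôpital: lim (-36*y + 108*(y + 4)^2 - 6*e^(-6*y - 24) - 138)/(4*(y + 4)^3), still 0/0.
Apply L'Hôpital: lim (216*y + 36*e^(-6*y - 24) + 828)/(12*(y + 4)^2), still 0/0.
Apply L'Hôpital: lim (216 - 216*e^(-6*y - 24))/(24*y + 96), still 0/0.
After 4 applications of L'Hôpital's rule the quotient is (1296*e^(-6*y - 24))/(24); substituting y = -4 gives 54.

54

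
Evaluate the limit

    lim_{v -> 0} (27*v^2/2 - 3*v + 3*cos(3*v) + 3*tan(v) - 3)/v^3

1

Substitution gives 0/0; apply L'Hôpital's rule 3 times.
After differentiating numerator and denominator 3 times the quotient is (81*sin(3*v) + 18*tan(v)^4 + 24*tan(v)^2 + 6)/(6); at v = 0 this is 1.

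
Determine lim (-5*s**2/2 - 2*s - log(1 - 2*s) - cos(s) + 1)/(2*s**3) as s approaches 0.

Substitution gives 0/0 (the numerator vanishes to order 3).
Expand each term to order s^3: the coefficient of s^3 in −ln(1 - 2s) is 8/3 and in −cos(s) is 0.
Lower-order terms cancel with the polynomial part, so the numerator is (8/3)·s^3 + o(s^3), and the limit is (8/3)/(2) = 4/3.

4/3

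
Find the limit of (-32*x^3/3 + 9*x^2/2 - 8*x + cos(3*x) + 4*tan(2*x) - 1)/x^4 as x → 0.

27/8

Substitution gives 0/0 (the numerator vanishes to order 4).
Expand each term to order x^4: the coefficient of x^4 in 4·tan(2x) is 0 and in cos(3x) is 27/8.
Lower-order terms cancel with the polynomial part, so the numerator is (27/8)·x^4 + o(x^4), and the limit is (27/8)/(1) = 27/8.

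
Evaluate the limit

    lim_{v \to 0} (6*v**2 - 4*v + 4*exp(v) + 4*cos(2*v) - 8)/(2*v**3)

1/3

Substitution gives 0/0; apply L'Hôpital's rule 3 times.
After differentiating numerator and denominator 3 times the quotient is (4*e^(v) + 32*sin(2*v))/(12); at v = 0 this is 1/3.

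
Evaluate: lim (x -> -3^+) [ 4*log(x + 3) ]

-∞

As x → -3⁺, x + 3 → 0⁺ and ln(x + 3) → −∞.
Multiplying by 4 gives -∞.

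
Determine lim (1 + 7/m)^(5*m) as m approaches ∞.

Let L be the limit and take ln: ln L = lim (5m)·ln(1 + 7/m) = lim (5m)·(7/m + O(1/m²)) = 35.
Hence L = e^(35).

e^(35)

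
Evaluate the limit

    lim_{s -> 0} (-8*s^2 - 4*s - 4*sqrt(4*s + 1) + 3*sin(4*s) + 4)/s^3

-48

Substitution gives 0/0; apply L'Hôpital's rule 3 times.
After differentiating numerator and denominator 3 times the quotient is (-192*cos(4*s) - 96/(4*s + 1)^(5/2))/(6); at s = 0 this is -48.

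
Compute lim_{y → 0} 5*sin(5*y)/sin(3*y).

Substitution gives 0/0.
Divide numerator and denominator by y: sin(5y)/y → 5 and sin(3y)/y → 3, so the limit is 5·5/3 = 25/3.

25/3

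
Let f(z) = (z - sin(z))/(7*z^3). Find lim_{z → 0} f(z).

1/42

Direct substitution gives 0/0.
Apply L'Hôpital: lim (1 - cos(z))/(21*z^2), still 0/0.
Apply L'Hôpital: lim (sin(z))/(42*z), still 0/0.
After 3 applications of L'Hôpital's rule the quotient is (cos(z))/(42); substituting z = 0 gives 1/42.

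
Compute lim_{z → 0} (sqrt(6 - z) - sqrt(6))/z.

-√(6)/12

Substitution gives 0/0. Multiply numerator and denominator by the conjugate √(6 - z) + √6.
The numerator becomes (6 - z) − 6 = -z, so the expression simplifies to -1/(√(6 - z) + √6).
Letting z → 0 gives -1/(2√6) = -√(6)/12.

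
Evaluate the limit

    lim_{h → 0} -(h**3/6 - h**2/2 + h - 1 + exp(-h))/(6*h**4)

Direct substitution gives 0/0.
Apply L'Hôpital: lim (h^2/2 - h + 1 - e^(-h))/(-24*h^3), still 0/0.
Apply L'Hôpital: lim (h - 1 + e^(-h))/(-72*h^2), still 0/0.
Apply L'Hôpital: lim (1 - e^(-h))/(-144*h), still 0/0.
After 4 applications of L'Hôpital's rule the quotient is (e^(-h))/(-144); substituting h = 0 gives -1/144.

-1/144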